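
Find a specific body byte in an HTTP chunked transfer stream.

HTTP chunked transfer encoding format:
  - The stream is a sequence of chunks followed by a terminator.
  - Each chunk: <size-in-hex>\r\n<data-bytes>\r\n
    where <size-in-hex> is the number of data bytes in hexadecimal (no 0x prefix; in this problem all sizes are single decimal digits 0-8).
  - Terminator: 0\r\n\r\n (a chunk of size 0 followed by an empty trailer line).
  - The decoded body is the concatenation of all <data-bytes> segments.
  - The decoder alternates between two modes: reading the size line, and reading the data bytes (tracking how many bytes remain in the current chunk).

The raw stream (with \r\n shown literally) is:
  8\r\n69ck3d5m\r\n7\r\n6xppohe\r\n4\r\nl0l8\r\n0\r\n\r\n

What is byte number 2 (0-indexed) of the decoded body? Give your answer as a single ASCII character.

Answer: c

Derivation:
Chunk 1: stream[0..1]='8' size=0x8=8, data at stream[3..11]='69ck3d5m' -> body[0..8], body so far='69ck3d5m'
Chunk 2: stream[13..14]='7' size=0x7=7, data at stream[16..23]='6xppohe' -> body[8..15], body so far='69ck3d5m6xppohe'
Chunk 3: stream[25..26]='4' size=0x4=4, data at stream[28..32]='l0l8' -> body[15..19], body so far='69ck3d5m6xppohel0l8'
Chunk 4: stream[34..35]='0' size=0 (terminator). Final body='69ck3d5m6xppohel0l8' (19 bytes)
Body byte 2 = 'c'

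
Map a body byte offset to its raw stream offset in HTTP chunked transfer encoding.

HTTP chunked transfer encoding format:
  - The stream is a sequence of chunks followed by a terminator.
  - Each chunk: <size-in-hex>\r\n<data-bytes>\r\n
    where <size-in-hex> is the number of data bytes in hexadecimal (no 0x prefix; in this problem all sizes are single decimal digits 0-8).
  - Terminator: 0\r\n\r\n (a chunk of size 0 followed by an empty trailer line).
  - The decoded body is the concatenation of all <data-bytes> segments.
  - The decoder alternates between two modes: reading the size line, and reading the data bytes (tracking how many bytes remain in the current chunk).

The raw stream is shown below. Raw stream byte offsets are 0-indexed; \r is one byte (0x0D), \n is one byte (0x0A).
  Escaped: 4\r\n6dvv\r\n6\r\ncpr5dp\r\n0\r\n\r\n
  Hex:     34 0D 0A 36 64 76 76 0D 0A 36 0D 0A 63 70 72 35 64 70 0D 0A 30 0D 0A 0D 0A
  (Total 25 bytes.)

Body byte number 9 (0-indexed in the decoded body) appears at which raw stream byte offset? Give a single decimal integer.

Answer: 17

Derivation:
Chunk 1: stream[0..1]='4' size=0x4=4, data at stream[3..7]='6dvv' -> body[0..4], body so far='6dvv'
Chunk 2: stream[9..10]='6' size=0x6=6, data at stream[12..18]='cpr5dp' -> body[4..10], body so far='6dvvcpr5dp'
Chunk 3: stream[20..21]='0' size=0 (terminator). Final body='6dvvcpr5dp' (10 bytes)
Body byte 9 at stream offset 17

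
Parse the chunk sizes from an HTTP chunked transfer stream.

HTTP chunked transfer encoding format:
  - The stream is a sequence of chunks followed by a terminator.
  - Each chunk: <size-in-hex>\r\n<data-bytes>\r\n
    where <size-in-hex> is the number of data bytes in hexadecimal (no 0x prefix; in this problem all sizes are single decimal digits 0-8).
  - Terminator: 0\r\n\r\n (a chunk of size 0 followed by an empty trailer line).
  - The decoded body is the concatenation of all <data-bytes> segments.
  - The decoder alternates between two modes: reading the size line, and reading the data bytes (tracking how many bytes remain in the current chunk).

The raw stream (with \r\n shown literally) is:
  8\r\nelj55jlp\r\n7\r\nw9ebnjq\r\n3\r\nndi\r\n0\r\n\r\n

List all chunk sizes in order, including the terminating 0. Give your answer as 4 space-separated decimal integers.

Answer: 8 7 3 0

Derivation:
Chunk 1: stream[0..1]='8' size=0x8=8, data at stream[3..11]='elj55jlp' -> body[0..8], body so far='elj55jlp'
Chunk 2: stream[13..14]='7' size=0x7=7, data at stream[16..23]='w9ebnjq' -> body[8..15], body so far='elj55jlpw9ebnjq'
Chunk 3: stream[25..26]='3' size=0x3=3, data at stream[28..31]='ndi' -> body[15..18], body so far='elj55jlpw9ebnjqndi'
Chunk 4: stream[33..34]='0' size=0 (terminator). Final body='elj55jlpw9ebnjqndi' (18 bytes)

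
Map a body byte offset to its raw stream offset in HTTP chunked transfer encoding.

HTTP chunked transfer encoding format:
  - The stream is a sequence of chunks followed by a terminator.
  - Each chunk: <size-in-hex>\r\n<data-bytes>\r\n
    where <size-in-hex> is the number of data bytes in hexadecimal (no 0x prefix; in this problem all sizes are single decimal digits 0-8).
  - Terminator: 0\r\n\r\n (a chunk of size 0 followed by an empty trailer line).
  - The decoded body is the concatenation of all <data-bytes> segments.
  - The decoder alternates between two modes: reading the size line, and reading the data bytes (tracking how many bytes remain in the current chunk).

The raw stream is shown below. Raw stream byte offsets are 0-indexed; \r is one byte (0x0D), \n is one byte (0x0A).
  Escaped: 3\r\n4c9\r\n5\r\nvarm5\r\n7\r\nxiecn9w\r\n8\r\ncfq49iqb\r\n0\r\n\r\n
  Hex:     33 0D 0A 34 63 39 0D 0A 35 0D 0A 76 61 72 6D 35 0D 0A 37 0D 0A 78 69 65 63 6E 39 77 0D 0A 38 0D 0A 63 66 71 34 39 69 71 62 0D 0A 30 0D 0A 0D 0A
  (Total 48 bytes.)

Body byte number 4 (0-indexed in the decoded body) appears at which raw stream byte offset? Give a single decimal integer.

Chunk 1: stream[0..1]='3' size=0x3=3, data at stream[3..6]='4c9' -> body[0..3], body so far='4c9'
Chunk 2: stream[8..9]='5' size=0x5=5, data at stream[11..16]='varm5' -> body[3..8], body so far='4c9varm5'
Chunk 3: stream[18..19]='7' size=0x7=7, data at stream[21..28]='xiecn9w' -> body[8..15], body so far='4c9varm5xiecn9w'
Chunk 4: stream[30..31]='8' size=0x8=8, data at stream[33..41]='cfq49iqb' -> body[15..23], body so far='4c9varm5xiecn9wcfq49iqb'
Chunk 5: stream[43..44]='0' size=0 (terminator). Final body='4c9varm5xiecn9wcfq49iqb' (23 bytes)
Body byte 4 at stream offset 12

Answer: 12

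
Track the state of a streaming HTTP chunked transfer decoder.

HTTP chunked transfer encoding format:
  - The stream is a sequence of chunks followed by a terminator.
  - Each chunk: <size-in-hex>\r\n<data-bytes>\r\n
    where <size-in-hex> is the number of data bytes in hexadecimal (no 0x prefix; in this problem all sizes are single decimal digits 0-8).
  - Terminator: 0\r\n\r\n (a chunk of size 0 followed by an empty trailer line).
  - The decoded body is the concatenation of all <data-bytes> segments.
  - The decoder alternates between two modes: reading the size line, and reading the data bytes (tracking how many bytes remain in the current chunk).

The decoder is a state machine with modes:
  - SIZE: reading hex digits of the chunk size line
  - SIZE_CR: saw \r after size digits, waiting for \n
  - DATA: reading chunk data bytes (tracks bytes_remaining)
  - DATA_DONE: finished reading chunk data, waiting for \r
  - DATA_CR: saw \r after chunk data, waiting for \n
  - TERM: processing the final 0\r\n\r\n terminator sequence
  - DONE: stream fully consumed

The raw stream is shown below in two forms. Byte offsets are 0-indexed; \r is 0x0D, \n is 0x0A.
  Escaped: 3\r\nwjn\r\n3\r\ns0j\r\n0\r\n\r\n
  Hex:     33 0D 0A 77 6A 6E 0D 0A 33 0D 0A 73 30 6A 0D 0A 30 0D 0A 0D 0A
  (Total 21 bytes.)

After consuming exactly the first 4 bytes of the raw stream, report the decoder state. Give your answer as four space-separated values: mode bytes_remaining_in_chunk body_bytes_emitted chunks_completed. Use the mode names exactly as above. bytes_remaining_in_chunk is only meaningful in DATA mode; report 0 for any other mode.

Answer: DATA 2 1 0

Derivation:
Byte 0 = '3': mode=SIZE remaining=0 emitted=0 chunks_done=0
Byte 1 = 0x0D: mode=SIZE_CR remaining=0 emitted=0 chunks_done=0
Byte 2 = 0x0A: mode=DATA remaining=3 emitted=0 chunks_done=0
Byte 3 = 'w': mode=DATA remaining=2 emitted=1 chunks_done=0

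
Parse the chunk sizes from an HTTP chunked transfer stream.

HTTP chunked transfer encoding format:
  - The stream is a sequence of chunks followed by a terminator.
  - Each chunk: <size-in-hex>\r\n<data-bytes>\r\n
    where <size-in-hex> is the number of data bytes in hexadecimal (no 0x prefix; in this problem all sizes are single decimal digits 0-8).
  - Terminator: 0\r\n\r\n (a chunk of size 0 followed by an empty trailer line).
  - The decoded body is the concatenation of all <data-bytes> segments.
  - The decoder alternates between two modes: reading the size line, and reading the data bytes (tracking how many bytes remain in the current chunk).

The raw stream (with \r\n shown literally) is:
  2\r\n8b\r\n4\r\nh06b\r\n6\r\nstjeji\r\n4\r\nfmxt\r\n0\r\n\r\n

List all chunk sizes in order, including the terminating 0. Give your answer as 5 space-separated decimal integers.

Chunk 1: stream[0..1]='2' size=0x2=2, data at stream[3..5]='8b' -> body[0..2], body so far='8b'
Chunk 2: stream[7..8]='4' size=0x4=4, data at stream[10..14]='h06b' -> body[2..6], body so far='8bh06b'
Chunk 3: stream[16..17]='6' size=0x6=6, data at stream[19..25]='stjeji' -> body[6..12], body so far='8bh06bstjeji'
Chunk 4: stream[27..28]='4' size=0x4=4, data at stream[30..34]='fmxt' -> body[12..16], body so far='8bh06bstjejifmxt'
Chunk 5: stream[36..37]='0' size=0 (terminator). Final body='8bh06bstjejifmxt' (16 bytes)

Answer: 2 4 6 4 0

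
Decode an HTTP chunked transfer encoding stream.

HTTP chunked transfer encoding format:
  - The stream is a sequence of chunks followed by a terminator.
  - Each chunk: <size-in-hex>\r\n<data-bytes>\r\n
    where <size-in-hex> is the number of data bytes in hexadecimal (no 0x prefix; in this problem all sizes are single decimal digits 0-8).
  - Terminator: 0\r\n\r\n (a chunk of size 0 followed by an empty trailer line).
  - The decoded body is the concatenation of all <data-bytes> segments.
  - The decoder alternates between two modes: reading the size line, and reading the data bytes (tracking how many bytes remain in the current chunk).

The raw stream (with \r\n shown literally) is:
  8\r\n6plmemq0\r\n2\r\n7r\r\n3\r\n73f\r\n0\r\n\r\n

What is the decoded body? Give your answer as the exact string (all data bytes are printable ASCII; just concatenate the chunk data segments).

Answer: 6plmemq07r73f

Derivation:
Chunk 1: stream[0..1]='8' size=0x8=8, data at stream[3..11]='6plmemq0' -> body[0..8], body so far='6plmemq0'
Chunk 2: stream[13..14]='2' size=0x2=2, data at stream[16..18]='7r' -> body[8..10], body so far='6plmemq07r'
Chunk 3: stream[20..21]='3' size=0x3=3, data at stream[23..26]='73f' -> body[10..13], body so far='6plmemq07r73f'
Chunk 4: stream[28..29]='0' size=0 (terminator). Final body='6plmemq07r73f' (13 bytes)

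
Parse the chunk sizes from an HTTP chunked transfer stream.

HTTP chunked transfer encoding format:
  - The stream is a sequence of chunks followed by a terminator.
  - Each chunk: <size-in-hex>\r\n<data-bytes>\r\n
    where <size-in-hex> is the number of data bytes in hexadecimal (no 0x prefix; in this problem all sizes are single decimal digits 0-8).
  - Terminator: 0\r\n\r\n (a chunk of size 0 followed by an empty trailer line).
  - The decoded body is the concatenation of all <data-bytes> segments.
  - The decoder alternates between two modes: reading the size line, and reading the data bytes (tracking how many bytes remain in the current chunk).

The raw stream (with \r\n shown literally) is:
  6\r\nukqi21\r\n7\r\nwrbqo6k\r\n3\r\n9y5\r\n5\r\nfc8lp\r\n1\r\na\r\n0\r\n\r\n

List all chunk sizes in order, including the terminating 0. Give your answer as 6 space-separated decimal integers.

Answer: 6 7 3 5 1 0

Derivation:
Chunk 1: stream[0..1]='6' size=0x6=6, data at stream[3..9]='ukqi21' -> body[0..6], body so far='ukqi21'
Chunk 2: stream[11..12]='7' size=0x7=7, data at stream[14..21]='wrbqo6k' -> body[6..13], body so far='ukqi21wrbqo6k'
Chunk 3: stream[23..24]='3' size=0x3=3, data at stream[26..29]='9y5' -> body[13..16], body so far='ukqi21wrbqo6k9y5'
Chunk 4: stream[31..32]='5' size=0x5=5, data at stream[34..39]='fc8lp' -> body[16..21], body so far='ukqi21wrbqo6k9y5fc8lp'
Chunk 5: stream[41..42]='1' size=0x1=1, data at stream[44..45]='a' -> body[21..22], body so far='ukqi21wrbqo6k9y5fc8lpa'
Chunk 6: stream[47..48]='0' size=0 (terminator). Final body='ukqi21wrbqo6k9y5fc8lpa' (22 bytes)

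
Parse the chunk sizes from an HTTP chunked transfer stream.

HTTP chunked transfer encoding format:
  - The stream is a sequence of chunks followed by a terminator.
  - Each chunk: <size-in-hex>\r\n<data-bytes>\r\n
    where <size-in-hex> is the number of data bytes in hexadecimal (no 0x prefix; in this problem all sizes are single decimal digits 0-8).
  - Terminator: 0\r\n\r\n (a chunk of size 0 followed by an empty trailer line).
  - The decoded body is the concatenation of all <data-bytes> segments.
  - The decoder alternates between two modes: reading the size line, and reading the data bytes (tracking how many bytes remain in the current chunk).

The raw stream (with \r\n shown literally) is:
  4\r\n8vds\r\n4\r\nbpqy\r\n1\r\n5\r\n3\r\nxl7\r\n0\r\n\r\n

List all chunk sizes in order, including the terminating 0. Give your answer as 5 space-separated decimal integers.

Chunk 1: stream[0..1]='4' size=0x4=4, data at stream[3..7]='8vds' -> body[0..4], body so far='8vds'
Chunk 2: stream[9..10]='4' size=0x4=4, data at stream[12..16]='bpqy' -> body[4..8], body so far='8vdsbpqy'
Chunk 3: stream[18..19]='1' size=0x1=1, data at stream[21..22]='5' -> body[8..9], body so far='8vdsbpqy5'
Chunk 4: stream[24..25]='3' size=0x3=3, data at stream[27..30]='xl7' -> body[9..12], body so far='8vdsbpqy5xl7'
Chunk 5: stream[32..33]='0' size=0 (terminator). Final body='8vdsbpqy5xl7' (12 bytes)

Answer: 4 4 1 3 0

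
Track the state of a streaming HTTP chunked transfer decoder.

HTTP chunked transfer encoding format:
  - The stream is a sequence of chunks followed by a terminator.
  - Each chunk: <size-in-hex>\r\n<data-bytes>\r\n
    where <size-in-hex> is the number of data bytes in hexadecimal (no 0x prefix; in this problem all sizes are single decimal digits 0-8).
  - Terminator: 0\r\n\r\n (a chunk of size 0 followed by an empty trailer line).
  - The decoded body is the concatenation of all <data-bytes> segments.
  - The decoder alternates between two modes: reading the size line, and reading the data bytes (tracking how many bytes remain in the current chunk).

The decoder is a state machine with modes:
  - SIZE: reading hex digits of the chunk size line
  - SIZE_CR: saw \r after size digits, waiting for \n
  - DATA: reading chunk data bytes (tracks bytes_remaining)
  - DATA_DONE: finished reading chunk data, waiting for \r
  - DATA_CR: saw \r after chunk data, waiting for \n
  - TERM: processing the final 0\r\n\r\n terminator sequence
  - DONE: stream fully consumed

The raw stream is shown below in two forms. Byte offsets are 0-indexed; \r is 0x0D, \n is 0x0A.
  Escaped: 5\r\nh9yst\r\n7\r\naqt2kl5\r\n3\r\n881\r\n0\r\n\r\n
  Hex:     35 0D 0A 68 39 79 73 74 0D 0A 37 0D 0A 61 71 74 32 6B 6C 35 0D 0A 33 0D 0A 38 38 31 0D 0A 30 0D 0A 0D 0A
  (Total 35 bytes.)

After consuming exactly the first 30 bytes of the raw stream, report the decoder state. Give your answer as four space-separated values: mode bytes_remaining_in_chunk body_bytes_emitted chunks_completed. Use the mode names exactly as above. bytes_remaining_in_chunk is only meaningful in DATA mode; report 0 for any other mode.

Answer: SIZE 0 15 3

Derivation:
Byte 0 = '5': mode=SIZE remaining=0 emitted=0 chunks_done=0
Byte 1 = 0x0D: mode=SIZE_CR remaining=0 emitted=0 chunks_done=0
Byte 2 = 0x0A: mode=DATA remaining=5 emitted=0 chunks_done=0
Byte 3 = 'h': mode=DATA remaining=4 emitted=1 chunks_done=0
Byte 4 = '9': mode=DATA remaining=3 emitted=2 chunks_done=0
Byte 5 = 'y': mode=DATA remaining=2 emitted=3 chunks_done=0
Byte 6 = 's': mode=DATA remaining=1 emitted=4 chunks_done=0
Byte 7 = 't': mode=DATA_DONE remaining=0 emitted=5 chunks_done=0
Byte 8 = 0x0D: mode=DATA_CR remaining=0 emitted=5 chunks_done=0
Byte 9 = 0x0A: mode=SIZE remaining=0 emitted=5 chunks_done=1
Byte 10 = '7': mode=SIZE remaining=0 emitted=5 chunks_done=1
Byte 11 = 0x0D: mode=SIZE_CR remaining=0 emitted=5 chunks_done=1
Byte 12 = 0x0A: mode=DATA remaining=7 emitted=5 chunks_done=1
Byte 13 = 'a': mode=DATA remaining=6 emitted=6 chunks_done=1
Byte 14 = 'q': mode=DATA remaining=5 emitted=7 chunks_done=1
Byte 15 = 't': mode=DATA remaining=4 emitted=8 chunks_done=1
Byte 16 = '2': mode=DATA remaining=3 emitted=9 chunks_done=1
Byte 17 = 'k': mode=DATA remaining=2 emitted=10 chunks_done=1
Byte 18 = 'l': mode=DATA remaining=1 emitted=11 chunks_done=1
Byte 19 = '5': mode=DATA_DONE remaining=0 emitted=12 chunks_done=1
Byte 20 = 0x0D: mode=DATA_CR remaining=0 emitted=12 chunks_done=1
Byte 21 = 0x0A: mode=SIZE remaining=0 emitted=12 chunks_done=2
Byte 22 = '3': mode=SIZE remaining=0 emitted=12 chunks_done=2
Byte 23 = 0x0D: mode=SIZE_CR remaining=0 emitted=12 chunks_done=2
Byte 24 = 0x0A: mode=DATA remaining=3 emitted=12 chunks_done=2
Byte 25 = '8': mode=DATA remaining=2 emitted=13 chunks_done=2
Byte 26 = '8': mode=DATA remaining=1 emitted=14 chunks_done=2
Byte 27 = '1': mode=DATA_DONE remaining=0 emitted=15 chunks_done=2
Byte 28 = 0x0D: mode=DATA_CR remaining=0 emitted=15 chunks_done=2
Byte 29 = 0x0A: mode=SIZE remaining=0 emitted=15 chunks_done=3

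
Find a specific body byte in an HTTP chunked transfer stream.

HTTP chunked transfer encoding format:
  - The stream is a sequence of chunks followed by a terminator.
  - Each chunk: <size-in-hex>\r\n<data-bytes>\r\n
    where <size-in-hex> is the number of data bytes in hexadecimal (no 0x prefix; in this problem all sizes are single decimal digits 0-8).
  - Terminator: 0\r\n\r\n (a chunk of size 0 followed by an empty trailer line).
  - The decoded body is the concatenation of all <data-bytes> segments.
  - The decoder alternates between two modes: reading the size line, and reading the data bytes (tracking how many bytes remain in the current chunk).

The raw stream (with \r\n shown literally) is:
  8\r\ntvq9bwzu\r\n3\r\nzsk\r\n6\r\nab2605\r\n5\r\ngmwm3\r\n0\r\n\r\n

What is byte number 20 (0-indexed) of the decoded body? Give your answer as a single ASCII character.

Answer: m

Derivation:
Chunk 1: stream[0..1]='8' size=0x8=8, data at stream[3..11]='tvq9bwzu' -> body[0..8], body so far='tvq9bwzu'
Chunk 2: stream[13..14]='3' size=0x3=3, data at stream[16..19]='zsk' -> body[8..11], body so far='tvq9bwzuzsk'
Chunk 3: stream[21..22]='6' size=0x6=6, data at stream[24..30]='ab2605' -> body[11..17], body so far='tvq9bwzuzskab2605'
Chunk 4: stream[32..33]='5' size=0x5=5, data at stream[35..40]='gmwm3' -> body[17..22], body so far='tvq9bwzuzskab2605gmwm3'
Chunk 5: stream[42..43]='0' size=0 (terminator). Final body='tvq9bwzuzskab2605gmwm3' (22 bytes)
Body byte 20 = 'm'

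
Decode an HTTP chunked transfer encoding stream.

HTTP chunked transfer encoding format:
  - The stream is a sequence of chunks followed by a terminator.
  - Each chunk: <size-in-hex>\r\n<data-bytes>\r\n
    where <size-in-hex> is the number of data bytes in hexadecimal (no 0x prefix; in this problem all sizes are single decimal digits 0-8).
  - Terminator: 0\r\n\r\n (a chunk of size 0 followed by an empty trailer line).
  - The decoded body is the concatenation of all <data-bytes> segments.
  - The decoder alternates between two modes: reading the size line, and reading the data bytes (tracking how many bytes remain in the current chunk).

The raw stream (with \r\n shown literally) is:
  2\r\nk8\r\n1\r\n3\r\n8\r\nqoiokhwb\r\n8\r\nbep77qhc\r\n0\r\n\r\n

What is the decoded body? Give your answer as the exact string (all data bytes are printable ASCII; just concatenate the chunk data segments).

Chunk 1: stream[0..1]='2' size=0x2=2, data at stream[3..5]='k8' -> body[0..2], body so far='k8'
Chunk 2: stream[7..8]='1' size=0x1=1, data at stream[10..11]='3' -> body[2..3], body so far='k83'
Chunk 3: stream[13..14]='8' size=0x8=8, data at stream[16..24]='qoiokhwb' -> body[3..11], body so far='k83qoiokhwb'
Chunk 4: stream[26..27]='8' size=0x8=8, data at stream[29..37]='bep77qhc' -> body[11..19], body so far='k83qoiokhwbbep77qhc'
Chunk 5: stream[39..40]='0' size=0 (terminator). Final body='k83qoiokhwbbep77qhc' (19 bytes)

Answer: k83qoiokhwbbep77qhc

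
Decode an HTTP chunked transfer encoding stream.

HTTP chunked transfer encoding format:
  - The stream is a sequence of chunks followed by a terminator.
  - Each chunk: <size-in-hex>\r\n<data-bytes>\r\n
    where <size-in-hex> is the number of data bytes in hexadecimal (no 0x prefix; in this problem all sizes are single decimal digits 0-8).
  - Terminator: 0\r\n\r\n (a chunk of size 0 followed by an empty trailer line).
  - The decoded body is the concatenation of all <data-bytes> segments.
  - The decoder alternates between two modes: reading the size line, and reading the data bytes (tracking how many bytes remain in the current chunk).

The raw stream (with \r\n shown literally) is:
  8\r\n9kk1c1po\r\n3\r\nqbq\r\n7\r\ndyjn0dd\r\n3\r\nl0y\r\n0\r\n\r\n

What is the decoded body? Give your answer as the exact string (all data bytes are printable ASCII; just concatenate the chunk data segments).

Chunk 1: stream[0..1]='8' size=0x8=8, data at stream[3..11]='9kk1c1po' -> body[0..8], body so far='9kk1c1po'
Chunk 2: stream[13..14]='3' size=0x3=3, data at stream[16..19]='qbq' -> body[8..11], body so far='9kk1c1poqbq'
Chunk 3: stream[21..22]='7' size=0x7=7, data at stream[24..31]='dyjn0dd' -> body[11..18], body so far='9kk1c1poqbqdyjn0dd'
Chunk 4: stream[33..34]='3' size=0x3=3, data at stream[36..39]='l0y' -> body[18..21], body so far='9kk1c1poqbqdyjn0ddl0y'
Chunk 5: stream[41..42]='0' size=0 (terminator). Final body='9kk1c1poqbqdyjn0ddl0y' (21 bytes)

Answer: 9kk1c1poqbqdyjn0ddl0y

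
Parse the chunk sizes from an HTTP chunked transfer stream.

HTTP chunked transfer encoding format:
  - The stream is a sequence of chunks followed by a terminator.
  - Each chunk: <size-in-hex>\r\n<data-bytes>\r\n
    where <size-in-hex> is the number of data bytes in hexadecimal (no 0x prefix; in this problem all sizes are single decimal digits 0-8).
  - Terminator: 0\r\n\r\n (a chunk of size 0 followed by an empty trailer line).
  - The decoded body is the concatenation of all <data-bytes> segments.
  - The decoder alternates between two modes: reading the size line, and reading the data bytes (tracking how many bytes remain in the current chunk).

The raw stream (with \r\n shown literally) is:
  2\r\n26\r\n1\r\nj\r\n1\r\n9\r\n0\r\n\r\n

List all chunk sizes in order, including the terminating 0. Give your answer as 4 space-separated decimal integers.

Answer: 2 1 1 0

Derivation:
Chunk 1: stream[0..1]='2' size=0x2=2, data at stream[3..5]='26' -> body[0..2], body so far='26'
Chunk 2: stream[7..8]='1' size=0x1=1, data at stream[10..11]='j' -> body[2..3], body so far='26j'
Chunk 3: stream[13..14]='1' size=0x1=1, data at stream[16..17]='9' -> body[3..4], body so far='26j9'
Chunk 4: stream[19..20]='0' size=0 (terminator). Final body='26j9' (4 bytes)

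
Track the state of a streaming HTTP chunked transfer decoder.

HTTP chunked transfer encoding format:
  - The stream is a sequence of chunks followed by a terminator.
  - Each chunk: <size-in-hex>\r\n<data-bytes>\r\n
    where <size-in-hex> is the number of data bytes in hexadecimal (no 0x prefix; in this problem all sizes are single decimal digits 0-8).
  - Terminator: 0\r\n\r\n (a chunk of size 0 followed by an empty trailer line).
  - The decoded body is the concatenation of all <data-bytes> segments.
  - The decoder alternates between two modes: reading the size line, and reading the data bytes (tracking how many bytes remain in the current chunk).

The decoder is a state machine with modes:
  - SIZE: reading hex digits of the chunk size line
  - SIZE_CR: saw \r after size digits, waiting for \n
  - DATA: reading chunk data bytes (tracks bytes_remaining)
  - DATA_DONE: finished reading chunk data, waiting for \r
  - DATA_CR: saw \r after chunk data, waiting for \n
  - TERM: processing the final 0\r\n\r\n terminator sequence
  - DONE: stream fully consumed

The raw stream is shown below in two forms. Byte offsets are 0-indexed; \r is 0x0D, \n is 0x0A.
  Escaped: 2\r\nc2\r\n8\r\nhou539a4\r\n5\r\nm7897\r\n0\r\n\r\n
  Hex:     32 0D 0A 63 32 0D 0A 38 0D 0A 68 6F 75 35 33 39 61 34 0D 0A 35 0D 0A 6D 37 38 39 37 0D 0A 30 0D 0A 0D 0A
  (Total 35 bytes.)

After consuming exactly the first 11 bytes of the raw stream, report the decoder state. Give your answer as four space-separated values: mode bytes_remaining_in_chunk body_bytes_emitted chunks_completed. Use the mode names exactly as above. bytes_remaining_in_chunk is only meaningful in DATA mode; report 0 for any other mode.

Answer: DATA 7 3 1

Derivation:
Byte 0 = '2': mode=SIZE remaining=0 emitted=0 chunks_done=0
Byte 1 = 0x0D: mode=SIZE_CR remaining=0 emitted=0 chunks_done=0
Byte 2 = 0x0A: mode=DATA remaining=2 emitted=0 chunks_done=0
Byte 3 = 'c': mode=DATA remaining=1 emitted=1 chunks_done=0
Byte 4 = '2': mode=DATA_DONE remaining=0 emitted=2 chunks_done=0
Byte 5 = 0x0D: mode=DATA_CR remaining=0 emitted=2 chunks_done=0
Byte 6 = 0x0A: mode=SIZE remaining=0 emitted=2 chunks_done=1
Byte 7 = '8': mode=SIZE remaining=0 emitted=2 chunks_done=1
Byte 8 = 0x0D: mode=SIZE_CR remaining=0 emitted=2 chunks_done=1
Byte 9 = 0x0A: mode=DATA remaining=8 emitted=2 chunks_done=1
Byte 10 = 'h': mode=DATA remaining=7 emitted=3 chunks_done=1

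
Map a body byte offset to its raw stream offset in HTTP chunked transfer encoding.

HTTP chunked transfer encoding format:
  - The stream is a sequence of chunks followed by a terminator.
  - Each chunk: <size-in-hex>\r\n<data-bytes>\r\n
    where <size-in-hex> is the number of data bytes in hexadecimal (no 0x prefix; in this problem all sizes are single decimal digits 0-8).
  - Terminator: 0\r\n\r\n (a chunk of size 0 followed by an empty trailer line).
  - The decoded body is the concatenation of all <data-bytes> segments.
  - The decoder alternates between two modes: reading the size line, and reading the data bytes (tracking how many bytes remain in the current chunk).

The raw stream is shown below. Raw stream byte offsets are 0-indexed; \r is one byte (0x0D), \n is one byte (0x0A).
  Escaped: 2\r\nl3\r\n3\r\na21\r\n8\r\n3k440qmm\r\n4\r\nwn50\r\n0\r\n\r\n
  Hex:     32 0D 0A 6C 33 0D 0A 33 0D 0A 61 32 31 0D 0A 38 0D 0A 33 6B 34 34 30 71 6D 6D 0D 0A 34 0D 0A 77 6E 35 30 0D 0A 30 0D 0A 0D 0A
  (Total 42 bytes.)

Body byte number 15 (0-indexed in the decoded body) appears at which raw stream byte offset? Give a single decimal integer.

Answer: 33

Derivation:
Chunk 1: stream[0..1]='2' size=0x2=2, data at stream[3..5]='l3' -> body[0..2], body so far='l3'
Chunk 2: stream[7..8]='3' size=0x3=3, data at stream[10..13]='a21' -> body[2..5], body so far='l3a21'
Chunk 3: stream[15..16]='8' size=0x8=8, data at stream[18..26]='3k440qmm' -> body[5..13], body so far='l3a213k440qmm'
Chunk 4: stream[28..29]='4' size=0x4=4, data at stream[31..35]='wn50' -> body[13..17], body so far='l3a213k440qmmwn50'
Chunk 5: stream[37..38]='0' size=0 (terminator). Final body='l3a213k440qmmwn50' (17 bytes)
Body byte 15 at stream offset 33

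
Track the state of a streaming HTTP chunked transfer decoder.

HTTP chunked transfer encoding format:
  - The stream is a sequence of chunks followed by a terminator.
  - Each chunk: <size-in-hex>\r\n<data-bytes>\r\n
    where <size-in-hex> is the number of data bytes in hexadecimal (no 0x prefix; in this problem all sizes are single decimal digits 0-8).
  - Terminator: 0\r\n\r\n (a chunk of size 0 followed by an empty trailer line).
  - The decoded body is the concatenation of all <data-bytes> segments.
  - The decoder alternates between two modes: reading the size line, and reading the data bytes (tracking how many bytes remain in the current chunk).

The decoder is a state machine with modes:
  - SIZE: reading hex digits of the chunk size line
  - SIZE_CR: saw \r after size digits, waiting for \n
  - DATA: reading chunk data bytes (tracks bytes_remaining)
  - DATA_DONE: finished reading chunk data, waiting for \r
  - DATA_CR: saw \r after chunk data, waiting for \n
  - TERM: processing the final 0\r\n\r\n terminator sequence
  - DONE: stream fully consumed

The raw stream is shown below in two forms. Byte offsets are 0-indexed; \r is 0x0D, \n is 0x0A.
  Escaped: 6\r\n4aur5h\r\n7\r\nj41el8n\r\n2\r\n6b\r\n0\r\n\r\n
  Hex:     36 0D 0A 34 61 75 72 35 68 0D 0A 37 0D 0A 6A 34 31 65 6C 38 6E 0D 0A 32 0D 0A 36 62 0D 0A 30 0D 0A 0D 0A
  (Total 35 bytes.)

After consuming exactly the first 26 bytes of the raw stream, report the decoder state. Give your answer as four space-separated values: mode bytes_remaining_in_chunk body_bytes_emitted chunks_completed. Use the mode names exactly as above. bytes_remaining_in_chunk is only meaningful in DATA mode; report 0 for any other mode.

Answer: DATA 2 13 2

Derivation:
Byte 0 = '6': mode=SIZE remaining=0 emitted=0 chunks_done=0
Byte 1 = 0x0D: mode=SIZE_CR remaining=0 emitted=0 chunks_done=0
Byte 2 = 0x0A: mode=DATA remaining=6 emitted=0 chunks_done=0
Byte 3 = '4': mode=DATA remaining=5 emitted=1 chunks_done=0
Byte 4 = 'a': mode=DATA remaining=4 emitted=2 chunks_done=0
Byte 5 = 'u': mode=DATA remaining=3 emitted=3 chunks_done=0
Byte 6 = 'r': mode=DATA remaining=2 emitted=4 chunks_done=0
Byte 7 = '5': mode=DATA remaining=1 emitted=5 chunks_done=0
Byte 8 = 'h': mode=DATA_DONE remaining=0 emitted=6 chunks_done=0
Byte 9 = 0x0D: mode=DATA_CR remaining=0 emitted=6 chunks_done=0
Byte 10 = 0x0A: mode=SIZE remaining=0 emitted=6 chunks_done=1
Byte 11 = '7': mode=SIZE remaining=0 emitted=6 chunks_done=1
Byte 12 = 0x0D: mode=SIZE_CR remaining=0 emitted=6 chunks_done=1
Byte 13 = 0x0A: mode=DATA remaining=7 emitted=6 chunks_done=1
Byte 14 = 'j': mode=DATA remaining=6 emitted=7 chunks_done=1
Byte 15 = '4': mode=DATA remaining=5 emitted=8 chunks_done=1
Byte 16 = '1': mode=DATA remaining=4 emitted=9 chunks_done=1
Byte 17 = 'e': mode=DATA remaining=3 emitted=10 chunks_done=1
Byte 18 = 'l': mode=DATA remaining=2 emitted=11 chunks_done=1
Byte 19 = '8': mode=DATA remaining=1 emitted=12 chunks_done=1
Byte 20 = 'n': mode=DATA_DONE remaining=0 emitted=13 chunks_done=1
Byte 21 = 0x0D: mode=DATA_CR remaining=0 emitted=13 chunks_done=1
Byte 22 = 0x0A: mode=SIZE remaining=0 emitted=13 chunks_done=2
Byte 23 = '2': mode=SIZE remaining=0 emitted=13 chunks_done=2
Byte 24 = 0x0D: mode=SIZE_CR remaining=0 emitted=13 chunks_done=2
Byte 25 = 0x0A: mode=DATA remaining=2 emitted=13 chunks_done=2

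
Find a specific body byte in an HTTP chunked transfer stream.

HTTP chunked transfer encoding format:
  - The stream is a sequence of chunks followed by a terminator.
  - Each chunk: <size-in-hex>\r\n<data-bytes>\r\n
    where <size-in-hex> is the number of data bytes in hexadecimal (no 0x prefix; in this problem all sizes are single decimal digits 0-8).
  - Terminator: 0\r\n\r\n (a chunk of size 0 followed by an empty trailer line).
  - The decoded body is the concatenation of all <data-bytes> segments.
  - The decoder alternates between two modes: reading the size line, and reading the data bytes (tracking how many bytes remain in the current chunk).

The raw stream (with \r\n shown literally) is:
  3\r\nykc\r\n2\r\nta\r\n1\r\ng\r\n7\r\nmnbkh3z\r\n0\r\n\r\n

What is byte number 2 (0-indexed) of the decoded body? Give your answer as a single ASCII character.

Chunk 1: stream[0..1]='3' size=0x3=3, data at stream[3..6]='ykc' -> body[0..3], body so far='ykc'
Chunk 2: stream[8..9]='2' size=0x2=2, data at stream[11..13]='ta' -> body[3..5], body so far='ykcta'
Chunk 3: stream[15..16]='1' size=0x1=1, data at stream[18..19]='g' -> body[5..6], body so far='ykctag'
Chunk 4: stream[21..22]='7' size=0x7=7, data at stream[24..31]='mnbkh3z' -> body[6..13], body so far='ykctagmnbkh3z'
Chunk 5: stream[33..34]='0' size=0 (terminator). Final body='ykctagmnbkh3z' (13 bytes)
Body byte 2 = 'c'

Answer: c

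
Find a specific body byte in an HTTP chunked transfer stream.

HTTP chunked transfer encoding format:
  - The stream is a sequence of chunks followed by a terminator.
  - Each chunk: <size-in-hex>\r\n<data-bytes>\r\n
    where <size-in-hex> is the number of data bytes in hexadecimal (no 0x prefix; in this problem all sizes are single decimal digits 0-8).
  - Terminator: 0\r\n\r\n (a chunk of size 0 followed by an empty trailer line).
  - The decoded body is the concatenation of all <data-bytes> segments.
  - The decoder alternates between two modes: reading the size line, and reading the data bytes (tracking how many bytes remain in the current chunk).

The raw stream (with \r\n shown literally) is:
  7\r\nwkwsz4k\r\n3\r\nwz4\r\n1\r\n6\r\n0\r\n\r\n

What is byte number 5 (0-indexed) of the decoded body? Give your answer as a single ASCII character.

Chunk 1: stream[0..1]='7' size=0x7=7, data at stream[3..10]='wkwsz4k' -> body[0..7], body so far='wkwsz4k'
Chunk 2: stream[12..13]='3' size=0x3=3, data at stream[15..18]='wz4' -> body[7..10], body so far='wkwsz4kwz4'
Chunk 3: stream[20..21]='1' size=0x1=1, data at stream[23..24]='6' -> body[10..11], body so far='wkwsz4kwz46'
Chunk 4: stream[26..27]='0' size=0 (terminator). Final body='wkwsz4kwz46' (11 bytes)
Body byte 5 = '4'

Answer: 4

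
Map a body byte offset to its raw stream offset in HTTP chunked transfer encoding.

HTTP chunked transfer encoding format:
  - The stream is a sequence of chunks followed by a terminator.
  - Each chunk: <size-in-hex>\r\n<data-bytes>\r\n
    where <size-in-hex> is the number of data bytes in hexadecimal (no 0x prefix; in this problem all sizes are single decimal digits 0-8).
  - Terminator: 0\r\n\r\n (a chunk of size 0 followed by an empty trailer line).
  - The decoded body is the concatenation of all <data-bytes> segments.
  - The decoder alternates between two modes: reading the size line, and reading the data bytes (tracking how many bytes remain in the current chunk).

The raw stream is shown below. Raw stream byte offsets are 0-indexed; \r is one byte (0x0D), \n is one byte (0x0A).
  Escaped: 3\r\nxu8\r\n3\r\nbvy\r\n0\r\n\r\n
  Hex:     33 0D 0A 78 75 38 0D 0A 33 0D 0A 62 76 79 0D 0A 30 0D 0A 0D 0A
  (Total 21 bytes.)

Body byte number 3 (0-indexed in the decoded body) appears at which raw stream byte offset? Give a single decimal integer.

Answer: 11

Derivation:
Chunk 1: stream[0..1]='3' size=0x3=3, data at stream[3..6]='xu8' -> body[0..3], body so far='xu8'
Chunk 2: stream[8..9]='3' size=0x3=3, data at stream[11..14]='bvy' -> body[3..6], body so far='xu8bvy'
Chunk 3: stream[16..17]='0' size=0 (terminator). Final body='xu8bvy' (6 bytes)
Body byte 3 at stream offset 11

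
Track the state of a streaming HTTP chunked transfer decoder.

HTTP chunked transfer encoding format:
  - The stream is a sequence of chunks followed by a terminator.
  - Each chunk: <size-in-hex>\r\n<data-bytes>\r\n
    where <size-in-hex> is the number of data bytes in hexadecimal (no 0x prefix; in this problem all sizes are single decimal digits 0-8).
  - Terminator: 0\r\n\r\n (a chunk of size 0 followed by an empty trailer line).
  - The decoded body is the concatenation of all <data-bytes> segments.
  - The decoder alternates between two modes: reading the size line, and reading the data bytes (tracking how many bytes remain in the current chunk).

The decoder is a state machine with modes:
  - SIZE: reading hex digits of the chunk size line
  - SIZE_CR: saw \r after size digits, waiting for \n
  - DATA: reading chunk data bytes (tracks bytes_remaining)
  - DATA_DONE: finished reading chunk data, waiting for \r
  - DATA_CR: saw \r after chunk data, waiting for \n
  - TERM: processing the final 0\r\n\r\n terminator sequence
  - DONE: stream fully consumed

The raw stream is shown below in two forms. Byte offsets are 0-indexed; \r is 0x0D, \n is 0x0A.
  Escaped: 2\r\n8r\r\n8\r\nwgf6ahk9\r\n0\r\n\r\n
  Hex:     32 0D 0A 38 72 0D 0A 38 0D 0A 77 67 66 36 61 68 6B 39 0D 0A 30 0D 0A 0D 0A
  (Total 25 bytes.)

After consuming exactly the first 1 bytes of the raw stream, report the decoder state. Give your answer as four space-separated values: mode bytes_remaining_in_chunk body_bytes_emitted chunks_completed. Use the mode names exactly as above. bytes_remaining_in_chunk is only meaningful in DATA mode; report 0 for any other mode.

Byte 0 = '2': mode=SIZE remaining=0 emitted=0 chunks_done=0

Answer: SIZE 0 0 0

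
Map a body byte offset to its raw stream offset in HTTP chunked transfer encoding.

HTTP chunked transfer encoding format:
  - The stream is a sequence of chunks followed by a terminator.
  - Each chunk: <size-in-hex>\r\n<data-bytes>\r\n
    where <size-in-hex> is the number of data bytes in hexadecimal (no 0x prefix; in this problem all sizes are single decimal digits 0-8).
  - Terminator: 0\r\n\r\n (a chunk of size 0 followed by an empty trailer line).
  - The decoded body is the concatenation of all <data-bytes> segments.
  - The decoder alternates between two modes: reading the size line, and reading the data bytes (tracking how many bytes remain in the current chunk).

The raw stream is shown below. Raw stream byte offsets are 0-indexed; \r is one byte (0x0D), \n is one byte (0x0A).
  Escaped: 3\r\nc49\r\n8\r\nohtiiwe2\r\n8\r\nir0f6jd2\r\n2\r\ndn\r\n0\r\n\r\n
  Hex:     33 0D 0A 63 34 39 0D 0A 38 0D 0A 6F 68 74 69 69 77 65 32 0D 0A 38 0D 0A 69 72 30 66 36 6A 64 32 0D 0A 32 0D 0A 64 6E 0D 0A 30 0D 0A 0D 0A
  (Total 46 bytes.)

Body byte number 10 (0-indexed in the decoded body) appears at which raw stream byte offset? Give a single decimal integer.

Answer: 18

Derivation:
Chunk 1: stream[0..1]='3' size=0x3=3, data at stream[3..6]='c49' -> body[0..3], body so far='c49'
Chunk 2: stream[8..9]='8' size=0x8=8, data at stream[11..19]='ohtiiwe2' -> body[3..11], body so far='c49ohtiiwe2'
Chunk 3: stream[21..22]='8' size=0x8=8, data at stream[24..32]='ir0f6jd2' -> body[11..19], body so far='c49ohtiiwe2ir0f6jd2'
Chunk 4: stream[34..35]='2' size=0x2=2, data at stream[37..39]='dn' -> body[19..21], body so far='c49ohtiiwe2ir0f6jd2dn'
Chunk 5: stream[41..42]='0' size=0 (terminator). Final body='c49ohtiiwe2ir0f6jd2dn' (21 bytes)
Body byte 10 at stream offset 18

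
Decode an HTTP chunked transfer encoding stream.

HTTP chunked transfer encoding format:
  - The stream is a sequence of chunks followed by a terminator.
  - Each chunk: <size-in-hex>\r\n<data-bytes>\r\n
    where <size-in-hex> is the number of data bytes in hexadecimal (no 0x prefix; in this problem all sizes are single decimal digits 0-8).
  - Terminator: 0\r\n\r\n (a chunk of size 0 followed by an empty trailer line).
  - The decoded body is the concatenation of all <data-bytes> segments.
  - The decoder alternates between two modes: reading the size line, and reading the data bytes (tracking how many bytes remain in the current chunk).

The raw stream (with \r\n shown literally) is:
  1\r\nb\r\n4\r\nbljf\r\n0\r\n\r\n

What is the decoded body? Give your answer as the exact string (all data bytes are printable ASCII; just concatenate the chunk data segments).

Chunk 1: stream[0..1]='1' size=0x1=1, data at stream[3..4]='b' -> body[0..1], body so far='b'
Chunk 2: stream[6..7]='4' size=0x4=4, data at stream[9..13]='bljf' -> body[1..5], body so far='bbljf'
Chunk 3: stream[15..16]='0' size=0 (terminator). Final body='bbljf' (5 bytes)

Answer: bbljf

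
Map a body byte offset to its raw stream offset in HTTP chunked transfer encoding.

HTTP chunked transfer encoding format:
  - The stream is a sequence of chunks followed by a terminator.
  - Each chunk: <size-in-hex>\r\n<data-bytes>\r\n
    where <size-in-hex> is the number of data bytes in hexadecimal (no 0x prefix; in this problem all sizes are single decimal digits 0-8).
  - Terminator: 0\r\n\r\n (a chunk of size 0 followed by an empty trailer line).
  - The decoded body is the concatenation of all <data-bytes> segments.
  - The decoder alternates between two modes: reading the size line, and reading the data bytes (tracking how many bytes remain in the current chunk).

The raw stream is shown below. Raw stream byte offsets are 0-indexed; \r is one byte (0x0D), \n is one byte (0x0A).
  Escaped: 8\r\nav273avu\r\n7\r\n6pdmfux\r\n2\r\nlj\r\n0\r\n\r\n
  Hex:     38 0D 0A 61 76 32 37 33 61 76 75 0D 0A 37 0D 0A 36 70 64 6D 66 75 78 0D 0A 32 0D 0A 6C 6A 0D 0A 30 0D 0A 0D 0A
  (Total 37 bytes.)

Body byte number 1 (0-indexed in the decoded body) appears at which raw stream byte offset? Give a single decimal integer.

Chunk 1: stream[0..1]='8' size=0x8=8, data at stream[3..11]='av273avu' -> body[0..8], body so far='av273avu'
Chunk 2: stream[13..14]='7' size=0x7=7, data at stream[16..23]='6pdmfux' -> body[8..15], body so far='av273avu6pdmfux'
Chunk 3: stream[25..26]='2' size=0x2=2, data at stream[28..30]='lj' -> body[15..17], body so far='av273avu6pdmfuxlj'
Chunk 4: stream[32..33]='0' size=0 (terminator). Final body='av273avu6pdmfuxlj' (17 bytes)
Body byte 1 at stream offset 4

Answer: 4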